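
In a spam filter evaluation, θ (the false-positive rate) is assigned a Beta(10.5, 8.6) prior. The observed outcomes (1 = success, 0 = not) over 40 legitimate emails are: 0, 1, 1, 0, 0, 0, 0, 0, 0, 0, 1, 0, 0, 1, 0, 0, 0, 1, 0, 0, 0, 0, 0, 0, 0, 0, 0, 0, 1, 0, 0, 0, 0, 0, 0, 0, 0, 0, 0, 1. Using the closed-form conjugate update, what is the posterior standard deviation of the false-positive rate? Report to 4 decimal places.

The Beta prior is conjugate to a Binomial/Bernoulli likelihood; the update adds successes to α and failures to β.
Posterior: Beta(α+k, β+n−k) = Beta(10.5+7, 8.6+33) = Beta(17.5, 41.6).
Var = αβ/((α+β)²(α+β+1)) = 17.5·41.6/(59.1²·60.1) = 0.00346802; SD = √0.00346802 = 0.0589.

0.0589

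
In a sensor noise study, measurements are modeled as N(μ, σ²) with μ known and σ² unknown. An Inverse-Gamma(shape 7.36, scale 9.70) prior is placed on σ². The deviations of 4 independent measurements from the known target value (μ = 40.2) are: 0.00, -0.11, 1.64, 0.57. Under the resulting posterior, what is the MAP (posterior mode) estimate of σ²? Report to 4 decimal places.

1.0824

With known mean μ and an Inverse-Gamma(α, β) prior on σ², the Normal likelihood is conjugate: posterior is Inv-Gamma(α + n/2, β + Σ(xᵢ−μ)²/2).
Σ(xᵢ−μ)² = (0.00)² + (-0.11)² + (1.64)² + (0.57)² = 3.0266.
Posterior: Inv-Gamma(7.36 + 4/2, 9.70 + 3.0266/2) = Inv-Gamma(9.36, 11.21330).
Mode = β/(α+1) = 11.21330/10.36 = 1.0824.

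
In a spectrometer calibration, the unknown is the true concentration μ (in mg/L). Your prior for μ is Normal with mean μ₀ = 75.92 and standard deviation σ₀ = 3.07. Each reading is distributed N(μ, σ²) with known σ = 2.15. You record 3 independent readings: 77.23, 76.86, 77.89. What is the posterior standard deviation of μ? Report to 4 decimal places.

For Normal data with known variance σ², a Normal(μ₀, σ₀²) prior on μ is conjugate. Posterior precision = 1/σ₀² + n/σ²; posterior mean is the precision-weighted average of μ₀ and x̄.
σ₀² = 3.07² = 9.4249, σ² = 2.15² = 4.6225; σ² + n·σ₀² = 4.6225 + 3·9.4249 = 32.8972.
Posterior precision = 1/σ₀² + n/σ² = 1/9.4249 + 3/4.6225 = (σ² + n·σ₀²)/(σ₀²σ²) = 32.8972/(9.4249·4.6225); posterior variance σₙ² = σ₀²σ²/(σ² + n·σ₀²) = 9.4249·4.6225/32.8972 = 1.324325.
Posterior SD = √σₙ² = √(9.4249·4.6225/32.8972) = 1.1508.

1.1508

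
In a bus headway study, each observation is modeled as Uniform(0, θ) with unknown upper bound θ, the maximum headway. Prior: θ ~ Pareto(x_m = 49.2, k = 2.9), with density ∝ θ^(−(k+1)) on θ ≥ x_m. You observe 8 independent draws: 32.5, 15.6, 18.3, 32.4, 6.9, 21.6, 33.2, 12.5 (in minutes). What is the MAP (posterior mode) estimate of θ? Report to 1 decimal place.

A Pareto(scale x_m, shape k) prior on the upper bound θ of Uniform(0, θ) is conjugate: posterior is Pareto(max(x_m, max xᵢ), k + n).
Sample maximum = 33.2; prior scale x_m = 49.2 → posterior scale = max = 49.2.
Posterior shape = 2.9 + 8 = 10.9.
The Pareto density is decreasing on [x_m, ∞), so the mode is x_m = 49.2.

49.2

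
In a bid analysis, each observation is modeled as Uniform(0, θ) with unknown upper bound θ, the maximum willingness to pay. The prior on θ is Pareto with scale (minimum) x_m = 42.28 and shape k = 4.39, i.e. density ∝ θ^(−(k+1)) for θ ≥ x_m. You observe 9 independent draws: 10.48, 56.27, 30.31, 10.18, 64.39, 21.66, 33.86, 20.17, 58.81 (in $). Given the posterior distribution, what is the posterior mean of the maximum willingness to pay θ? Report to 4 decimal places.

69.5869

A Pareto(scale x_m, shape k) prior on the upper bound θ of Uniform(0, θ) is conjugate: posterior is Pareto(max(x_m, max xᵢ), k + n).
Sample maximum = 64.39; prior scale x_m = 42.28 → posterior scale = max = 64.39.
Posterior shape = 4.39 + 9 = 13.39.
E[θ|data] = k·x_m/(k−1) = 13.39·64.39/12.39 = 69.5869.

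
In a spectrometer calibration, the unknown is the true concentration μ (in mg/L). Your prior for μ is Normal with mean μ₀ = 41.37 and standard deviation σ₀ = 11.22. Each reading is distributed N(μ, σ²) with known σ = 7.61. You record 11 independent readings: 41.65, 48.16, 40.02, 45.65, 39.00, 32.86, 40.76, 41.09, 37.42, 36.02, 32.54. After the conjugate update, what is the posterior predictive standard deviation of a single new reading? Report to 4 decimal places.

For Normal data with known variance σ², a Normal(μ₀, σ₀²) prior on μ is conjugate. Posterior precision = 1/σ₀² + n/σ²; posterior mean is the precision-weighted average of μ₀ and x̄.
σ₀² = 11.22² = 125.8884, σ² = 7.61² = 57.9121; σ² + n·σ₀² = 57.9121 + 11·125.8884 = 1442.6845.
Posterior precision = 1/σ₀² + n/σ² = 1/125.8884 + 11/57.9121 = (σ² + n·σ₀²)/(σ₀²σ²) = 1442.6845/(125.8884·57.9121); posterior variance σₙ² = σ₀²σ²/(σ² + n·σ₀²) = 125.8884·57.9121/1442.6845 = 5.053400.
Predictive variance for one new observation = σₙ² + σ² = 125.8884·57.9121/1442.6845 + 57.9121 = σ²·(σ₀² + 1442.6845)/1442.6845 = 57.9121·1568.5729/1442.6845 = 62.965500; SD = √(57.9121·1568.5729/1442.6845) = 7.9351.

7.9351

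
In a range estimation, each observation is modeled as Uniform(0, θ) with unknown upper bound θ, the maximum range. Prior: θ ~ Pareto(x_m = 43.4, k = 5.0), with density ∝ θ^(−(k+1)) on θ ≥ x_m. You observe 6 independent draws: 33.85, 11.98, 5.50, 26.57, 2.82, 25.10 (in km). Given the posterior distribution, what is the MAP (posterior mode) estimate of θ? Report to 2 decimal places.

43.40

A Pareto(scale x_m, shape k) prior on the upper bound θ of Uniform(0, θ) is conjugate: posterior is Pareto(max(x_m, max xᵢ), k + n).
Sample maximum = 33.85; prior scale x_m = 43.4 → posterior scale = max = 43.40.
Posterior shape = 5.0 + 6 = 11.0.
The Pareto density is decreasing on [x_m, ∞), so the mode is x_m = 43.40.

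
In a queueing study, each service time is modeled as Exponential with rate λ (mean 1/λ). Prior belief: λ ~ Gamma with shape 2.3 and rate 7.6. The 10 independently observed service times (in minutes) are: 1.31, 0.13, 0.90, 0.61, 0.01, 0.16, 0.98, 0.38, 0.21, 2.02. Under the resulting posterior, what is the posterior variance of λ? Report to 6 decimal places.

0.060066

With a Gamma(shape α, rate β) prior on the exponential rate λ, the posterior after n observations with total T = Σxᵢ is Gamma(α+n, β+T).
Sum of observations T = 6.71 minutes; n = 10.
Posterior: Gamma(2.3+10, 7.6+6.71) = Gamma(12.3, 14.31).
Var = α/β² = 0.060066.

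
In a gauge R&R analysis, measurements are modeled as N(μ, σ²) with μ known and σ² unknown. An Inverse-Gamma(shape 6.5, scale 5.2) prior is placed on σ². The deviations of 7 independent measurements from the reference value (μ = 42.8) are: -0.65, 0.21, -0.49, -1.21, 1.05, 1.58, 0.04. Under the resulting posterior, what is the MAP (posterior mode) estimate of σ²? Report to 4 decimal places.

With known mean μ and an Inverse-Gamma(α, β) prior on σ², the Normal likelihood is conjugate: posterior is Inv-Gamma(α + n/2, β + Σ(xᵢ−μ)²/2).
Σ(xᵢ−μ)² = (-0.65)² + (0.21)² + (-0.49)² + (-1.21)² + (1.05)² + (1.58)² + (0.04)² = 5.7713.
Posterior: Inv-Gamma(6.5 + 7/2, 5.2 + 5.7713/2) = Inv-Gamma(10.00, 8.08565).
Mode = β/(α+1) = 8.08565/11.00 = 0.7351.

0.7351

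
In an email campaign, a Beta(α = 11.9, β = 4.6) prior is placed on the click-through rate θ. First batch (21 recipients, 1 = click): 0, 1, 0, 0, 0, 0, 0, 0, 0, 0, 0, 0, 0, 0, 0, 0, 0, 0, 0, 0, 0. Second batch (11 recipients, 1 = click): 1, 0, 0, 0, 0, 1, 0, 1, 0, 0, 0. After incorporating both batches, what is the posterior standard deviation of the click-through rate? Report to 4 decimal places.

0.0667

The Beta prior is conjugate to a Binomial/Bernoulli likelihood; the update adds successes to α and failures to β.
After batch 1: Beta(11.9+1, 4.6+20) = Beta(12.9, 24.6).
After batch 2: Beta(12.9+3, 24.6+8) = Beta(15.9, 32.6).
Var = αβ/((α+β)²(α+β+1)) = 15.9·32.6/(48.5²·49.5) = 0.00445170; SD = √0.00445170 = 0.0667.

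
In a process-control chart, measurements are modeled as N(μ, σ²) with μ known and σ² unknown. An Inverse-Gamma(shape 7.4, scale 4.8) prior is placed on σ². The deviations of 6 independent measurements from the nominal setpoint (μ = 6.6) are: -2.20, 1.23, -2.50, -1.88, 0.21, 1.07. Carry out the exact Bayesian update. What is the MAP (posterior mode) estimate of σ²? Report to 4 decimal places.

1.1810

With known mean μ and an Inverse-Gamma(α, β) prior on σ², the Normal likelihood is conjugate: posterior is Inv-Gamma(α + n/2, β + Σ(xᵢ−μ)²/2).
Σ(xᵢ−μ)² = (-2.20)² + (1.23)² + (-2.50)² + (-1.88)² + (0.21)² + (1.07)² = 17.3263.
Posterior: Inv-Gamma(7.4 + 6/2, 4.8 + 17.3263/2) = Inv-Gamma(10.40, 13.46315).
Mode = β/(α+1) = 13.46315/11.40 = 1.1810.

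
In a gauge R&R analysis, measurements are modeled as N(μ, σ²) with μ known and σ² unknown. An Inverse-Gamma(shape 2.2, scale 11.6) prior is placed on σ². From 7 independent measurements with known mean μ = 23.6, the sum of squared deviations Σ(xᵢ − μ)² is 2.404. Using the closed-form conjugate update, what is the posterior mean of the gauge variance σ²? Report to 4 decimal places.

With known mean μ and an Inverse-Gamma(α, β) prior on σ², the Normal likelihood is conjugate: posterior is Inv-Gamma(α + n/2, β + Σ(xᵢ−μ)²/2).
Posterior: Inv-Gamma(2.2 + 7/2, 11.6 + 2.404/2) = Inv-Gamma(5.70, 12.8020).
E[σ²|data] = β/(α−1) = 12.8020/4.70 = 2.7238.

2.7238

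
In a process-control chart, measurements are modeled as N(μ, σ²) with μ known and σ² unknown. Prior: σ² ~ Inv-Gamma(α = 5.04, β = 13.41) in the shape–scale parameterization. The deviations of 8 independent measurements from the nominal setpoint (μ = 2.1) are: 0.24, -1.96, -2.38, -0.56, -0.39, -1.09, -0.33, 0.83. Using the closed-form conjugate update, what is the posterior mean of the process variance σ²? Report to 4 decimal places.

2.4151

With known mean μ and an Inverse-Gamma(α, β) prior on σ², the Normal likelihood is conjugate: posterior is Inv-Gamma(α + n/2, β + Σ(xᵢ−μ)²/2).
Σ(xᵢ−μ)² = (0.24)² + (-1.96)² + (-2.38)² + (-0.56)² + (-0.39)² + (-1.09)² + (-0.33)² + (0.83)² = 12.0152.
Posterior: Inv-Gamma(5.04 + 8/2, 13.41 + 12.0152/2) = Inv-Gamma(9.04, 19.41760).
E[σ²|data] = β/(α−1) = 19.41760/8.04 = 2.4151.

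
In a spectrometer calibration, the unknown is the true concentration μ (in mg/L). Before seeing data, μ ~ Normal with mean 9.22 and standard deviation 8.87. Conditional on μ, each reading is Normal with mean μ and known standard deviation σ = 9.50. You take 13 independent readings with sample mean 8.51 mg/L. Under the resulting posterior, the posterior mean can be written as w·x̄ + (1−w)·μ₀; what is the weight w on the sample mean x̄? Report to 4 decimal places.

0.9189

For Normal data with known variance σ², a Normal(μ₀, σ₀²) prior on μ is conjugate. Posterior precision = 1/σ₀² + n/σ²; posterior mean is the precision-weighted average of μ₀ and x̄.
σ₀² = 8.87² = 78.6769, σ² = 9.50² = 90.25. Prior precision 1/σ₀² = 1/78.6769; data precision n/σ² = 13/90.25.
w = (n/σ²)/(1/σ₀² + n/σ²) = n·σ₀²/(σ² + n·σ₀²) = 13·78.6769/(90.25 + 13·78.6769) = 1022.7997/1113.0497 = 0.9189.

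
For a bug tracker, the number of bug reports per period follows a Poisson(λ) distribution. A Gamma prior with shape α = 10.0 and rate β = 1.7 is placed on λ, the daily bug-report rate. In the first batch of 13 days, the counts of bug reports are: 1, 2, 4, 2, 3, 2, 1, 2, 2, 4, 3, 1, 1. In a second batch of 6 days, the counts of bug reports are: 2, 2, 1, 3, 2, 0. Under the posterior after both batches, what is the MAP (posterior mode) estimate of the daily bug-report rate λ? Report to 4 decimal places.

2.2705

With a Gamma(shape α, rate β) prior, the Poisson likelihood is conjugate: the posterior is Gamma(α + ΣXᵢ, β + n).
Batch 1: sum of counts S = 28 over n = 13 days.
After batch 1: Gamma(α+S, β+n) = Gamma(10.0+28, 1.7+13) = Gamma(38.0, 14.7).
Batch 2: sum of counts S = 10 over n = 6 days.
After batch 2: Gamma(α+S, β+n) = Gamma(38.0+10, 14.7+6) = Gamma(48.0, 20.7).
Mode of Gamma(α,β) for α≥1 is (α−1)/β = 47.0/20.7 = 2.2705.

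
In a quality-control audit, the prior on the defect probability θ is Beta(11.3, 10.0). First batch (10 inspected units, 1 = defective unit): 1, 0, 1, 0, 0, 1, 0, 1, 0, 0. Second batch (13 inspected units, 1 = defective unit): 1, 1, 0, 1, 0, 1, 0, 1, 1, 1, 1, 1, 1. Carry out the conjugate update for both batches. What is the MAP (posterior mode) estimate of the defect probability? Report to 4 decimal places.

0.5745

The Beta prior is conjugate to a Binomial/Bernoulli likelihood; the update adds successes to α and failures to β.
After batch 1: Beta(11.3+4, 10.0+6) = Beta(15.3, 16.0).
After batch 2: Beta(15.3+10, 16.0+3) = Beta(25.3, 19.0).
Mode of Beta(a,b) for a,b>1 is (a−1)/(a+b−2) = 24.3/42.3 = 0.5745.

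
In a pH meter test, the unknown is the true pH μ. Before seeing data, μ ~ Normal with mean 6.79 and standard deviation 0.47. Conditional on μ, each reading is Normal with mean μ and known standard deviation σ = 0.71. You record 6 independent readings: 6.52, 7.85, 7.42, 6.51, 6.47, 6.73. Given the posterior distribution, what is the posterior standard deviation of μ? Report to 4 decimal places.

For Normal data with known variance σ², a Normal(μ₀, σ₀²) prior on μ is conjugate. Posterior precision = 1/σ₀² + n/σ²; posterior mean is the precision-weighted average of μ₀ and x̄.
σ₀² = 0.47² = 0.2209, σ² = 0.71² = 0.5041; σ² + n·σ₀² = 0.5041 + 6·0.2209 = 1.8295.
Posterior precision = 1/σ₀² + n/σ² = 1/0.2209 + 6/0.5041 = (σ² + n·σ₀²)/(σ₀²σ²) = 1.8295/(0.2209·0.5041); posterior variance σₙ² = σ₀²σ²/(σ² + n·σ₀²) = 0.2209·0.5041/1.8295 = 0.060867.
Posterior SD = √σₙ² = √(0.2209·0.5041/1.8295) = 0.2467.

0.2467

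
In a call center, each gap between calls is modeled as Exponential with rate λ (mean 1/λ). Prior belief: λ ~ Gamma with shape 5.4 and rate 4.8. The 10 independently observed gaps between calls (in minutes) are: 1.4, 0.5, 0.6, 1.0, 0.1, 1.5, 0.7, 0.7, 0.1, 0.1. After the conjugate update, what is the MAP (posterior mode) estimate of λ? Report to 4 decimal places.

With a Gamma(shape α, rate β) prior on the exponential rate λ, the posterior after n observations with total T = Σxᵢ is Gamma(α+n, β+T).
Sum of observations T = 6.7 minutes; n = 10.
Posterior: Gamma(5.4+10, 4.8+6.7) = Gamma(15.4, 11.5).
Mode = (α−1)/β = 1.2522.

1.2522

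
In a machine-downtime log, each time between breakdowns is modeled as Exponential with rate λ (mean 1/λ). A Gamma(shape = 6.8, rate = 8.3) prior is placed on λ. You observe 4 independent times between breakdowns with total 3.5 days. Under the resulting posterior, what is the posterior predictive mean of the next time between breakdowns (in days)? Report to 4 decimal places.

With a Gamma(shape α, rate β) prior on the exponential rate λ, the posterior after n observations with total T = Σxᵢ is Gamma(α+n, β+T).
Posterior: Gamma(6.8+4, 8.3+3.5) = Gamma(10.8, 11.8).
The predictive distribution for the next observation is Lomax; its mean is β/(α−1) = 11.8/9.8 = 1.2041.

1.2041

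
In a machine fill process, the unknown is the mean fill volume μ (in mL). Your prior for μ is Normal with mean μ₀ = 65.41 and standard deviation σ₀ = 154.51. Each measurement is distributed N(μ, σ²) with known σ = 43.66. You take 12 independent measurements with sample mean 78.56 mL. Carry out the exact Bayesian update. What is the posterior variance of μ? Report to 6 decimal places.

For Normal data with known variance σ², a Normal(μ₀, σ₀²) prior on μ is conjugate. Posterior precision = 1/σ₀² + n/σ²; posterior mean is the precision-weighted average of μ₀ and x̄.
σ₀² = 154.51² = 23873.3401, σ² = 43.66² = 1906.1956; σ² + n·σ₀² = 1906.1956 + 12·23873.3401 = 288386.2768.
Posterior precision = 1/σ₀² + n/σ² = 1/23873.3401 + 12/1906.1956 = (σ² + n·σ₀²)/(σ₀²σ²) = 288386.2768/(23873.3401·1906.1956); posterior variance σₙ² = σ₀²σ²/(σ² + n·σ₀²) = 23873.3401·1906.1956/288386.2768 = 157.799658.

157.799658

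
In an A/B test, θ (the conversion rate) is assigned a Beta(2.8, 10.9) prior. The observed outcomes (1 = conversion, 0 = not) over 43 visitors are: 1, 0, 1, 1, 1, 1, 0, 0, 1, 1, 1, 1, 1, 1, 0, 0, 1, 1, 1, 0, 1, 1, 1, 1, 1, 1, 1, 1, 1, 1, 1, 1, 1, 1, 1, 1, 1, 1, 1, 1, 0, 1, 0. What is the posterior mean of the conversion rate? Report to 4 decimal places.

0.6667

The Beta prior is conjugate to a Binomial/Bernoulli likelihood; the update adds successes to α and failures to β.
Posterior: Beta(α+k, β+n−k) = Beta(2.8+35, 10.9+8) = Beta(37.8, 18.9).
Posterior mean = α/(α+β) = 37.8/56.7 = 0.6667.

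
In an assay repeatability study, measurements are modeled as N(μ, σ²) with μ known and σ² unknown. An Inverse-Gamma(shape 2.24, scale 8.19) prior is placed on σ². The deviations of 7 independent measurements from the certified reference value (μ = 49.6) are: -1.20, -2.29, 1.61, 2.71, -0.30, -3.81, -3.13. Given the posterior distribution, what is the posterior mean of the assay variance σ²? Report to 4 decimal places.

With known mean μ and an Inverse-Gamma(α, β) prior on σ², the Normal likelihood is conjugate: posterior is Inv-Gamma(α + n/2, β + Σ(xᵢ−μ)²/2).
Σ(xᵢ−μ)² = (-1.20)² + (-2.29)² + (1.61)² + (2.71)² + (-0.30)² + (-3.81)² + (-3.13)² = 41.0233.
Posterior: Inv-Gamma(2.24 + 7/2, 8.19 + 41.0233/2) = Inv-Gamma(5.74, 28.70165).
E[σ²|data] = β/(α−1) = 28.70165/4.74 = 6.0552.

6.0552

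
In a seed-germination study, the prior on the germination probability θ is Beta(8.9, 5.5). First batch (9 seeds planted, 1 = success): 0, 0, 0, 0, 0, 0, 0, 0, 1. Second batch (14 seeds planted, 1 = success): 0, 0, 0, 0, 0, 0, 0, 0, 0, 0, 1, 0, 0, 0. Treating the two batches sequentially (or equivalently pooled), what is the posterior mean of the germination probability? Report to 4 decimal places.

The Beta prior is conjugate to a Binomial/Bernoulli likelihood; the update adds successes to α and failures to β.
After batch 1: Beta(8.9+1, 5.5+8) = Beta(9.9, 13.5).
After batch 2: Beta(9.9+1, 13.5+13) = Beta(10.9, 26.5).
Posterior mean = α/(α+β) = 10.9/37.4 = 0.2914.

0.2914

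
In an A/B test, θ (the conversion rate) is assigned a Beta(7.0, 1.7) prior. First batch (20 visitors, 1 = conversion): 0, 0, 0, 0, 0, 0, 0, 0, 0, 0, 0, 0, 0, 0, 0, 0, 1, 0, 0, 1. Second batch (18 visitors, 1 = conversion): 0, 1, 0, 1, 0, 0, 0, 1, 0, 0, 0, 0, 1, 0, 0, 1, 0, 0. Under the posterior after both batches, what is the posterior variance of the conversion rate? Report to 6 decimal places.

The Beta prior is conjugate to a Binomial/Bernoulli likelihood; the update adds successes to α and failures to β.
After batch 1: Beta(7.0+2, 1.7+18) = Beta(9.0, 19.7).
After batch 2: Beta(9.0+5, 19.7+13) = Beta(14.0, 32.7).
Var = αβ/((α+β)²(α+β+1)) = 14.0·32.7/(46.7²·47.7) = 0.004401.

0.004401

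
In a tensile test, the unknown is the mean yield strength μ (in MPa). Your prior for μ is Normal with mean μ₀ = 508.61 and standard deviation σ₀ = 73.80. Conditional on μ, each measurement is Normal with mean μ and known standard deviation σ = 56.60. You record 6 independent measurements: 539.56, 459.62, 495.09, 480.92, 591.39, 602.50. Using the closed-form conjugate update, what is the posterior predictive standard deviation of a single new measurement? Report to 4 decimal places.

For Normal data with known variance σ², a Normal(μ₀, σ₀²) prior on μ is conjugate. Posterior precision = 1/σ₀² + n/σ²; posterior mean is the precision-weighted average of μ₀ and x̄.
σ₀² = 73.80² = 5446.44, σ² = 56.60² = 3203.56; σ² + n·σ₀² = 3203.56 + 6·5446.44 = 35882.2.
Posterior precision = 1/σ₀² + n/σ² = 1/5446.44 + 6/3203.56 = (σ² + n·σ₀²)/(σ₀²σ²) = 35882.2/(5446.44·3203.56); posterior variance σₙ² = σ₀²σ²/(σ² + n·σ₀²) = 5446.44·3203.56/35882.2 = 486.257736.
Predictive variance for one new observation = σₙ² + σ² = 5446.44·3203.56/35882.2 + 3203.56 = σ²·(σ₀² + 35882.2)/35882.2 = 3203.56·41328.64/35882.2 = 3689.817736; SD = √(3203.56·41328.64/35882.2) = 60.7439.

60.7439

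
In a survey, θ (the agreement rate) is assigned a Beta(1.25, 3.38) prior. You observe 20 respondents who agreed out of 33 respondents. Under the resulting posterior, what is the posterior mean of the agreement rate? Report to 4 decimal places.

The Beta prior is conjugate to a Binomial/Bernoulli likelihood; the update adds successes to α and failures to β.
Posterior: Beta(α+k, β+n−k) = Beta(1.25+20, 3.38+13) = Beta(21.25, 16.38).
Posterior mean = α/(α+β) = 21.25/37.63 = 0.5647.

0.5647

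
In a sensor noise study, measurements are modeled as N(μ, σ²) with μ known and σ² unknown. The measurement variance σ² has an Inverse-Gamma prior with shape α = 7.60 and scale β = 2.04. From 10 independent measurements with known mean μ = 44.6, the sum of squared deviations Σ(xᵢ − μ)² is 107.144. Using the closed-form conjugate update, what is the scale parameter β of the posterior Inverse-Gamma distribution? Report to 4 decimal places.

55.6120

With known mean μ and an Inverse-Gamma(α, β) prior on σ², the Normal likelihood is conjugate: posterior is Inv-Gamma(α + n/2, β + Σ(xᵢ−μ)²/2).
Posterior: Inv-Gamma(7.60 + 10/2, 2.04 + 107.144/2) = Inv-Gamma(12.60, 55.6120).
Posterior β = 55.6120.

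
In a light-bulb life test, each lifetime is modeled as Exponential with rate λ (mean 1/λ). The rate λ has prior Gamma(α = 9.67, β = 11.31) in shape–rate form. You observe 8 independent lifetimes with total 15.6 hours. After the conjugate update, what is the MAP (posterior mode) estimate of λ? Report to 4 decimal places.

With a Gamma(shape α, rate β) prior on the exponential rate λ, the posterior after n observations with total T = Σxᵢ is Gamma(α+n, β+T).
Posterior: Gamma(9.67+8, 11.31+15.6) = Gamma(17.67, 26.91).
Mode = (α−1)/β = 0.6195.

0.6195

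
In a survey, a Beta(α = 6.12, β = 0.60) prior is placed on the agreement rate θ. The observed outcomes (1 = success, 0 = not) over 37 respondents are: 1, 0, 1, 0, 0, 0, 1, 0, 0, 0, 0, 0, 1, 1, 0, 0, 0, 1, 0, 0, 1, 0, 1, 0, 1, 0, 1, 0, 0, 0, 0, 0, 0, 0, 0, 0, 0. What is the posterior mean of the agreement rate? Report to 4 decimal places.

0.3687

The Beta prior is conjugate to a Binomial/Bernoulli likelihood; the update adds successes to α and failures to β.
Posterior: Beta(α+k, β+n−k) = Beta(6.12+10, 0.60+27) = Beta(16.12, 27.60).
Posterior mean = α/(α+β) = 16.12/43.72 = 0.3687.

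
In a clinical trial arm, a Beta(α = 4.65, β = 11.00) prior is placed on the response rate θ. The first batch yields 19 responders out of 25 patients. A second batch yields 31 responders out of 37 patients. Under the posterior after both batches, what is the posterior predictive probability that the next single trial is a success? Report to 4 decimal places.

The Beta prior is conjugate to a Binomial/Bernoulli likelihood; the update adds successes to α and failures to β.
After batch 1: Beta(4.65+19, 11.00+6) = Beta(23.65, 17.00).
After batch 2: Beta(23.65+31, 17.00+6) = Beta(54.65, 23.00).
For a single future Bernoulli trial, P(success | data) = α/(α+β) = 0.7038.

0.7038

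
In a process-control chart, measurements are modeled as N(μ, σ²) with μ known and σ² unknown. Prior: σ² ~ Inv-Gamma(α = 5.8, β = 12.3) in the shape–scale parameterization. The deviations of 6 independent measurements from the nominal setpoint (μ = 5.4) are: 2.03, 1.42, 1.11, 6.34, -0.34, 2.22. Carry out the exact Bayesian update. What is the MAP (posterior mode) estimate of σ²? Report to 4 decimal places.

With known mean μ and an Inverse-Gamma(α, β) prior on σ², the Normal likelihood is conjugate: posterior is Inv-Gamma(α + n/2, β + Σ(xᵢ−μ)²/2).
Σ(xᵢ−μ)² = (2.03)² + (1.42)² + (1.11)² + (6.34)² + (-0.34)² + (2.22)² = 52.6090.
Posterior: Inv-Gamma(5.8 + 6/2, 12.3 + 52.6090/2) = Inv-Gamma(8.80, 38.60450).
Mode = β/(α+1) = 38.60450/9.80 = 3.9392.

3.9392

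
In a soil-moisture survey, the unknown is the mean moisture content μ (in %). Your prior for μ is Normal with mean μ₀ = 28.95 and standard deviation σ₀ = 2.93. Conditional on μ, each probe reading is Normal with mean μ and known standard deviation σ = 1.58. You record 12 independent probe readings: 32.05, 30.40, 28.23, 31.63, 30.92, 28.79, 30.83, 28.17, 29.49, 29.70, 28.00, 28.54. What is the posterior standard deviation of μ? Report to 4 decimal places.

0.4507

For Normal data with known variance σ², a Normal(μ₀, σ₀²) prior on μ is conjugate. Posterior precision = 1/σ₀² + n/σ²; posterior mean is the precision-weighted average of μ₀ and x̄.
σ₀² = 2.93² = 8.5849, σ² = 1.58² = 2.4964; σ² + n·σ₀² = 2.4964 + 12·8.5849 = 105.5152.
Posterior precision = 1/σ₀² + n/σ² = 1/8.5849 + 12/2.4964 = (σ² + n·σ₀²)/(σ₀²σ²) = 105.5152/(8.5849·2.4964); posterior variance σₙ² = σ₀²σ²/(σ² + n·σ₀²) = 8.5849·2.4964/105.5152 = 0.203111.
Posterior SD = √σₙ² = √(8.5849·2.4964/105.5152) = 0.4507.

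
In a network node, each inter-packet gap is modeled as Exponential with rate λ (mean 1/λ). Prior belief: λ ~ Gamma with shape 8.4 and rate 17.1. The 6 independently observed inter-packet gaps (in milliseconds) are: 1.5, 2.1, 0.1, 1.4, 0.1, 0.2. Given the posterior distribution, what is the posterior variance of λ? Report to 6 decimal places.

0.028444

With a Gamma(shape α, rate β) prior on the exponential rate λ, the posterior after n observations with total T = Σxᵢ is Gamma(α+n, β+T).
Sum of observations T = 5.4 milliseconds; n = 6.
Posterior: Gamma(8.4+6, 17.1+5.4) = Gamma(14.4, 22.5).
Var = α/β² = 0.028444.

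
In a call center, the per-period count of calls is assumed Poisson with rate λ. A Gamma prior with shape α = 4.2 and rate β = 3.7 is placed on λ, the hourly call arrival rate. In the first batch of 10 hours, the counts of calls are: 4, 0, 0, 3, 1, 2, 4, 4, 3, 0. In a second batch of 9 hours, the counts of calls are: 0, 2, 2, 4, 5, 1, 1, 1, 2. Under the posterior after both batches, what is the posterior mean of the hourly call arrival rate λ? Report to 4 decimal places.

With a Gamma(shape α, rate β) prior, the Poisson likelihood is conjugate: the posterior is Gamma(α + ΣXᵢ, β + n).
Batch 1: sum of counts S = 21 over n = 10 hours.
After batch 1: Gamma(α+S, β+n) = Gamma(4.2+21, 3.7+10) = Gamma(25.2, 13.7).
Batch 2: sum of counts S = 18 over n = 9 hours.
After batch 2: Gamma(α+S, β+n) = Gamma(25.2+18, 13.7+9) = Gamma(43.2, 22.7).
Posterior mean = α/β = 43.2/22.7 = 1.9031.

1.9031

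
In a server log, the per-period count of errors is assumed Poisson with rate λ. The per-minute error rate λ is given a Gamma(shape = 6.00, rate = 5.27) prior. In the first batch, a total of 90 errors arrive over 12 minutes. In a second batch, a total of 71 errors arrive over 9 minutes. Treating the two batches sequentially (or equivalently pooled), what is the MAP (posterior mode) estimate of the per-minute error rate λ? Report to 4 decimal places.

6.3190

With a Gamma(shape α, rate β) prior, the Poisson likelihood is conjugate: the posterior is Gamma(α + ΣXᵢ, β + n).
After batch 1: Gamma(α+S, β+n) = Gamma(6.00+90, 5.27+12) = Gamma(96.00, 17.27).
After batch 2: Gamma(α+S, β+n) = Gamma(96.00+71, 17.27+9) = Gamma(167.00, 26.27).
Mode of Gamma(α,β) for α≥1 is (α−1)/β = 166.00/26.27 = 6.3190.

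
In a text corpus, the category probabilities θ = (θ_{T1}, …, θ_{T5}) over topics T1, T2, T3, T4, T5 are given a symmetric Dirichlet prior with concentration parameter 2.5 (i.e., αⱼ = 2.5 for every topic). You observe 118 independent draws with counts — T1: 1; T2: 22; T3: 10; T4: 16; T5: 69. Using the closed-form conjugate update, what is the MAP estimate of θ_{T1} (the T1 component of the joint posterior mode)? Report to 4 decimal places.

0.0199

The Dirichlet prior is conjugate to the Multinomial likelihood: each posterior αⱼ = prior αⱼ + observed count nⱼ.
Posterior concentration: (3.5, 24.5, 12.5, 18.5, 71.5), total = 130.5.
Joint mode component: (α_{T1}−1)/(Σα−K) = 2.5/125.5 = 0.0199.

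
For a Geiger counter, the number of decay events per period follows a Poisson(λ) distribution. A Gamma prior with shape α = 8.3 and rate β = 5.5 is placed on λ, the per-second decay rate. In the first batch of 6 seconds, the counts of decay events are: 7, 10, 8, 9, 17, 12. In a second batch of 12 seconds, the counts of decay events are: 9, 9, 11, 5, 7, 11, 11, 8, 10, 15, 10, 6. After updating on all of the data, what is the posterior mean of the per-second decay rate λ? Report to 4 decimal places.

With a Gamma(shape α, rate β) prior, the Poisson likelihood is conjugate: the posterior is Gamma(α + ΣXᵢ, β + n).
Batch 1: sum of counts S = 63 over n = 6 seconds.
After batch 1: Gamma(α+S, β+n) = Gamma(8.3+63, 5.5+6) = Gamma(71.3, 11.5).
Batch 2: sum of counts S = 112 over n = 12 seconds.
After batch 2: Gamma(α+S, β+n) = Gamma(71.3+112, 11.5+12) = Gamma(183.3, 23.5).
Posterior mean = α/β = 183.3/23.5 = 7.8000.

7.8000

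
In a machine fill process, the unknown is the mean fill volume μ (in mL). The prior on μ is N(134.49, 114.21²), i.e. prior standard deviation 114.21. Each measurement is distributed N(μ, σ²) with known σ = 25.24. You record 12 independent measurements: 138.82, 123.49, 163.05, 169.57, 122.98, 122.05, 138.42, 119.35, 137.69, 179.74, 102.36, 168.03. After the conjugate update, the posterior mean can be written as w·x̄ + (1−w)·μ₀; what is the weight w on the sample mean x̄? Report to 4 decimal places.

For Normal data with known variance σ², a Normal(μ₀, σ₀²) prior on μ is conjugate. Posterior precision = 1/σ₀² + n/σ²; posterior mean is the precision-weighted average of μ₀ and x̄.
σ₀² = 114.21² = 13043.9241, σ² = 25.24² = 637.0576. Prior precision 1/σ₀² = 1/13043.9241; data precision n/σ² = 12/637.0576.
w = (n/σ²)/(1/σ₀² + n/σ²) = n·σ₀²/(σ² + n·σ₀²) = 12·13043.9241/(637.0576 + 12·13043.9241) = 156527.0892/157164.1468 = 0.9959.

0.9959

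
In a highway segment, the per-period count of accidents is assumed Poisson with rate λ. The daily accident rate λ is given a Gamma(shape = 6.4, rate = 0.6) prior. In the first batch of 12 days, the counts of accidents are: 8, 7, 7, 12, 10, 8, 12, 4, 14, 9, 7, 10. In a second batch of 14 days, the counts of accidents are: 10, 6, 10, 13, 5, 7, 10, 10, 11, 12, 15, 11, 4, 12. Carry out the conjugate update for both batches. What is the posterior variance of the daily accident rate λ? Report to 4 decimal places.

With a Gamma(shape α, rate β) prior, the Poisson likelihood is conjugate: the posterior is Gamma(α + ΣXᵢ, β + n).
Batch 1: sum of counts S = 108 over n = 12 days.
After batch 1: Gamma(α+S, β+n) = Gamma(6.4+108, 0.6+12) = Gamma(114.4, 12.6).
Batch 2: sum of counts S = 136 over n = 14 days.
After batch 2: Gamma(α+S, β+n) = Gamma(114.4+136, 12.6+14) = Gamma(250.4, 26.6).
Var = α/β² = 250.4/26.6² = 0.3539.

0.3539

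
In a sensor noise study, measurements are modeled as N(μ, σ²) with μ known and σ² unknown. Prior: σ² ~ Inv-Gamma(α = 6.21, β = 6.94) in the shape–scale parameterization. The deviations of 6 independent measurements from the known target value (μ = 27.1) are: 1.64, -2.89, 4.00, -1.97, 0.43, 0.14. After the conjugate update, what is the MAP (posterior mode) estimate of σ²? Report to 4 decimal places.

2.2041

With known mean μ and an Inverse-Gamma(α, β) prior on σ², the Normal likelihood is conjugate: posterior is Inv-Gamma(α + n/2, β + Σ(xᵢ−μ)²/2).
Σ(xᵢ−μ)² = (1.64)² + (-2.89)² + (4.00)² + (-1.97)² + (0.43)² + (0.14)² = 31.1271.
Posterior: Inv-Gamma(6.21 + 6/2, 6.94 + 31.1271/2) = Inv-Gamma(9.21, 22.50355).
Mode = β/(α+1) = 22.50355/10.21 = 2.2041.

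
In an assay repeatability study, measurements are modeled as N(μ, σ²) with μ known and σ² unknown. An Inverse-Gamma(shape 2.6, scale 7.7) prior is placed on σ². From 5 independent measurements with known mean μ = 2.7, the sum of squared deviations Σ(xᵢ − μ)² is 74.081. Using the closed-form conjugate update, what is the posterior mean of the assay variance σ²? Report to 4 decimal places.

With known mean μ and an Inverse-Gamma(α, β) prior on σ², the Normal likelihood is conjugate: posterior is Inv-Gamma(α + n/2, β + Σ(xᵢ−μ)²/2).
Posterior: Inv-Gamma(2.6 + 5/2, 7.7 + 74.081/2) = Inv-Gamma(5.10, 44.7405).
E[σ²|data] = β/(α−1) = 44.7405/4.10 = 10.9123.

10.9123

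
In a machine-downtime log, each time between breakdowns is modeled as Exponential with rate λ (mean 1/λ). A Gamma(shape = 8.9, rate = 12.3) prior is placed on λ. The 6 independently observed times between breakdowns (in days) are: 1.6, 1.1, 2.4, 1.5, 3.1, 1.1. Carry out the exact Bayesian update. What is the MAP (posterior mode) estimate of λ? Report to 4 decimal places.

With a Gamma(shape α, rate β) prior on the exponential rate λ, the posterior after n observations with total T = Σxᵢ is Gamma(α+n, β+T).
Sum of observations T = 10.8 days; n = 6.
Posterior: Gamma(8.9+6, 12.3+10.8) = Gamma(14.9, 23.1).
Mode = (α−1)/β = 0.6017.

0.6017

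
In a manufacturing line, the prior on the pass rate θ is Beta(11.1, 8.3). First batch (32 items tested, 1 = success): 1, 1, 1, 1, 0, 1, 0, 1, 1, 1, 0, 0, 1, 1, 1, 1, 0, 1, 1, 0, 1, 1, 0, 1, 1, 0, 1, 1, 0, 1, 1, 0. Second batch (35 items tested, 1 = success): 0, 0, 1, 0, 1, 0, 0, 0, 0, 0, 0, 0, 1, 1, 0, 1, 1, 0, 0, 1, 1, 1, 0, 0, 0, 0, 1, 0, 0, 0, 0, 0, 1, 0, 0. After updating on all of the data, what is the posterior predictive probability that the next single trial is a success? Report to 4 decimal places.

0.5104

The Beta prior is conjugate to a Binomial/Bernoulli likelihood; the update adds successes to α and failures to β.
After batch 1: Beta(11.1+22, 8.3+10) = Beta(33.1, 18.3).
After batch 2: Beta(33.1+11, 18.3+24) = Beta(44.1, 42.3).
For a single future Bernoulli trial, P(success | data) = α/(α+β) = 0.5104.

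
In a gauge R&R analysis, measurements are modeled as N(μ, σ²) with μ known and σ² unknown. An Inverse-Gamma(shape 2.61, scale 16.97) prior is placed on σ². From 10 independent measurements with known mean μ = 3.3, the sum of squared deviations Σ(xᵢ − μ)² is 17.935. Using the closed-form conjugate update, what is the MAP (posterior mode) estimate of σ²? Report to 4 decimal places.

With known mean μ and an Inverse-Gamma(α, β) prior on σ², the Normal likelihood is conjugate: posterior is Inv-Gamma(α + n/2, β + Σ(xᵢ−μ)²/2).
Posterior: Inv-Gamma(2.61 + 10/2, 16.97 + 17.935/2) = Inv-Gamma(7.61, 25.9375).
Mode = β/(α+1) = 25.9375/8.61 = 3.0125.

3.0125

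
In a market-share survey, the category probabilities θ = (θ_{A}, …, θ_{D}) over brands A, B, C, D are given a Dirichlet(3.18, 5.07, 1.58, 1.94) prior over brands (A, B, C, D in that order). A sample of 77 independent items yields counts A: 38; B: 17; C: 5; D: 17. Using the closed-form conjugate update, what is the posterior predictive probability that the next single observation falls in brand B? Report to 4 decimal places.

The Dirichlet prior is conjugate to the Multinomial likelihood: each posterior αⱼ = prior αⱼ + observed count nⱼ.
Posterior concentration: (41.18, 22.07, 6.58, 18.94), total = 88.77.
P(next = B | data) = α_{B}/Σα = 0.2486.

0.2486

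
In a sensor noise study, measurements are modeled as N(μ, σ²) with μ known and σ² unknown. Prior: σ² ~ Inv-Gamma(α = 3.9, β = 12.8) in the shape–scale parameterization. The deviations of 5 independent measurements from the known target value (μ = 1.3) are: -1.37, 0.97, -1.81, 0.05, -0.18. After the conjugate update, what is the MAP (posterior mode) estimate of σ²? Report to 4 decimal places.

2.1438

With known mean μ and an Inverse-Gamma(α, β) prior on σ², the Normal likelihood is conjugate: posterior is Inv-Gamma(α + n/2, β + Σ(xᵢ−μ)²/2).
Σ(xᵢ−μ)² = (-1.37)² + (0.97)² + (-1.81)² + (0.05)² + (-0.18)² = 6.1288.
Posterior: Inv-Gamma(3.9 + 5/2, 12.8 + 6.1288/2) = Inv-Gamma(6.40, 15.86440).
Mode = β/(α+1) = 15.86440/7.40 = 2.1438.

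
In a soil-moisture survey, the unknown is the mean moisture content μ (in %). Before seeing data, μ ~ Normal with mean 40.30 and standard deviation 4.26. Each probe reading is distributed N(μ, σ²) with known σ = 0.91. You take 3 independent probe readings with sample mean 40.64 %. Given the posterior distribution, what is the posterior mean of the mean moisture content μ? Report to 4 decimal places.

For Normal data with known variance σ², a Normal(μ₀, σ₀²) prior on μ is conjugate. Posterior precision = 1/σ₀² + n/σ²; posterior mean is the precision-weighted average of μ₀ and x̄.
n·x̄ = 3·40.64 = 121.92.
σ₀² = 4.26² = 18.1476, σ² = 0.91² = 0.8281; σ² + n·σ₀² = 0.8281 + 3·18.1476 = 55.2709.
Posterior mean = (μ₀/σ₀² + n·x̄/σ²)/(1/σ₀² + n/σ²) = (σ²·μ₀ + σ₀²·n·x̄)/(σ² + n·σ₀²) = (0.8281·40.30 + 18.1476·121.92)/55.2709 = 2245.927822/55.2709 = 40.6349.

40.6349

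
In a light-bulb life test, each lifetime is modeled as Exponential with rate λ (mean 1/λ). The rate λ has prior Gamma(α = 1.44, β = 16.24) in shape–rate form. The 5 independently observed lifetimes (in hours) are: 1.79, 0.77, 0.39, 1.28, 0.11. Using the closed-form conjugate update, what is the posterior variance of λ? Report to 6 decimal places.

0.015205

With a Gamma(shape α, rate β) prior on the exponential rate λ, the posterior after n observations with total T = Σxᵢ is Gamma(α+n, β+T).
Sum of observations T = 4.34 hours; n = 5.
Posterior: Gamma(1.44+5, 16.24+4.34) = Gamma(6.44, 20.58).
Var = α/β² = 0.015205.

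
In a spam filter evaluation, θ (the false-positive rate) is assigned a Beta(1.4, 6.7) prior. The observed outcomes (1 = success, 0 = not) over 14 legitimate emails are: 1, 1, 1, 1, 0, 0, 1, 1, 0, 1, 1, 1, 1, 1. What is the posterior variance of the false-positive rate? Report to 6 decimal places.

0.010661

The Beta prior is conjugate to a Binomial/Bernoulli likelihood; the update adds successes to α and failures to β.
Posterior: Beta(α+k, β+n−k) = Beta(1.4+11, 6.7+3) = Beta(12.4, 9.7).
Var = αβ/((α+β)²(α+β+1)) = 12.4·9.7/(22.1²·23.1) = 0.010661.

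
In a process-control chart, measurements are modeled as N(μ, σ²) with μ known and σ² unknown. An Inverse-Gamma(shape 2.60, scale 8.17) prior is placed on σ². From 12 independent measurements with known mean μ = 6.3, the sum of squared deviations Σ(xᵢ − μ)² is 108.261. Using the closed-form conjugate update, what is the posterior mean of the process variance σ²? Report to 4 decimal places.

8.1974

With known mean μ and an Inverse-Gamma(α, β) prior on σ², the Normal likelihood is conjugate: posterior is Inv-Gamma(α + n/2, β + Σ(xᵢ−μ)²/2).
Posterior: Inv-Gamma(2.60 + 12/2, 8.17 + 108.261/2) = Inv-Gamma(8.60, 62.3005).
E[σ²|data] = β/(α−1) = 62.3005/7.60 = 8.1974.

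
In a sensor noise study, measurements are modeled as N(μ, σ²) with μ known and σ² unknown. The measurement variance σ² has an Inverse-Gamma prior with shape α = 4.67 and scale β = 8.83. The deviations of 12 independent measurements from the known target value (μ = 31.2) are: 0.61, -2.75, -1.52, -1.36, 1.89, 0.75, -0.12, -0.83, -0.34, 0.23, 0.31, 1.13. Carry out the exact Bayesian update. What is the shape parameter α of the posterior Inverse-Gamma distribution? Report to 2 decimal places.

10.67

With known mean μ and an Inverse-Gamma(α, β) prior on σ², the Normal likelihood is conjugate: posterior is Inv-Gamma(α + n/2, β + Σ(xᵢ−μ)²/2).
Σ(xᵢ−μ)² = (0.61)² + (-2.75)² + (-1.52)² + (-1.36)² + (1.89)² + (0.75)² + (-0.12)² + (-0.83)² + (-0.34)² + (0.23)² + (0.31)² + (1.13)² = 18.4740.
Posterior: Inv-Gamma(4.67 + 12/2, 8.83 + 18.4740/2) = Inv-Gamma(10.67, 18.06700).
Posterior α = 10.67.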